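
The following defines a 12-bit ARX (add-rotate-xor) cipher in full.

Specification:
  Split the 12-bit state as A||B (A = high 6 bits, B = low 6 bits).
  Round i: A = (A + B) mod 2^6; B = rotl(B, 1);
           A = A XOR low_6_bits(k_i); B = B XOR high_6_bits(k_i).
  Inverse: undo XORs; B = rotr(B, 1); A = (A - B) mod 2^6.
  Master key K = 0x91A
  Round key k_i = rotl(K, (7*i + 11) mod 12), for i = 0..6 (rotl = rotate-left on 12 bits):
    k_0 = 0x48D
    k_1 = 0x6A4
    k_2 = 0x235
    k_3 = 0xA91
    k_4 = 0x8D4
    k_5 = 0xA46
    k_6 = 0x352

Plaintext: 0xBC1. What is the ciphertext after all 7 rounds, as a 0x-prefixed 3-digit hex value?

0xADA

s_0 = plaintext = 0xBC1
s_1 = Round(s_0, k_0) = 0xF50
s_2 = Round(s_1, k_1) = 0xA7A
s_3 = Round(s_2, k_2) = 0x5BD
s_4 = Round(s_3, k_3) = 0x091
s_5 = Round(s_4, k_4) = 0x1C1
s_6 = Round(s_5, k_5) = 0x3AB
s_7 = Round(s_6, k_6) = 0xADA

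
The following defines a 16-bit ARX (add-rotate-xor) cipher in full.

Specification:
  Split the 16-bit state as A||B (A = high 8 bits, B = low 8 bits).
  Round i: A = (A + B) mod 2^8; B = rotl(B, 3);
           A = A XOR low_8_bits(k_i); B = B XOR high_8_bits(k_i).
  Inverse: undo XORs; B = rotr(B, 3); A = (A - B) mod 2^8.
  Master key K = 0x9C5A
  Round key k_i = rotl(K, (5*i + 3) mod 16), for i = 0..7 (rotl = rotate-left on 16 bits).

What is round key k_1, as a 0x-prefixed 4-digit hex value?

K = 0x9C5A
k_0 = rotl(K, (5*0+3) mod 16) = rotl(K, 3) = 0xE2D4
k_1 = rotl(K, (5*1+3) mod 16) = rotl(K, 8) = 0x5A9C

0x5A9C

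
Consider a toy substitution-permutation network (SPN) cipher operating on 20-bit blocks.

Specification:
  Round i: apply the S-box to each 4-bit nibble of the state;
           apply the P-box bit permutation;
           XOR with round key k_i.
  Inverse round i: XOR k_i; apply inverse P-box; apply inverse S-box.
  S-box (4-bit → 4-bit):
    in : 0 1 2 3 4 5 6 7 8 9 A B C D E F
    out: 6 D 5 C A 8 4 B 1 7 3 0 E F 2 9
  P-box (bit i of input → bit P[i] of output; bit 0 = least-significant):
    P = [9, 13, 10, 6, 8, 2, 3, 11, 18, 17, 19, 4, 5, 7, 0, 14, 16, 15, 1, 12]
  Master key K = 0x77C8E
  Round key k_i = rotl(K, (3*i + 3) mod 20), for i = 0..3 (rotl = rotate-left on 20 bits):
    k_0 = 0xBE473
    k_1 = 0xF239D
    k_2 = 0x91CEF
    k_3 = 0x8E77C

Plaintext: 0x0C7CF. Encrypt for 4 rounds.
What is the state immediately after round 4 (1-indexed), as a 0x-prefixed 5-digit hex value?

0xFDB8A

s_0 = plaintext = 0x0C7CF
s_1 = Round(s_0, k_0) = 0xD2EAC
s_2 = Round(s_1, k_1) = 0xC96FA
s_3 = Round(s_2, k_2) = 0x1A74C
s_4 = Round(s_3, k_3) = 0xFDB8A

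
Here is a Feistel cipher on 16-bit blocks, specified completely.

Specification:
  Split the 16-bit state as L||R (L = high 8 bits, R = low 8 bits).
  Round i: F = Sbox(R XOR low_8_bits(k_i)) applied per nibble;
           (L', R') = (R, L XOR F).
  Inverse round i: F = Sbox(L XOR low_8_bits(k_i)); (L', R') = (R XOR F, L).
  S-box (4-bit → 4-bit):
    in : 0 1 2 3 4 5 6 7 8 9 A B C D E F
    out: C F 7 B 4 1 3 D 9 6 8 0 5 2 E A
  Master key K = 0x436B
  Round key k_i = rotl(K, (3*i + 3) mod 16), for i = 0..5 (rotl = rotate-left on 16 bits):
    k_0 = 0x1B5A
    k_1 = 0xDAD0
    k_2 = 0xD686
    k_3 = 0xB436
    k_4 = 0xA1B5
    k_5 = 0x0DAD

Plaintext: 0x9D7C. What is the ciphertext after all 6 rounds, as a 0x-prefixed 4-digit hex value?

0x5D0B

s_0 = plaintext = 0x9D7C
s_1 = Round(s_0, k_0) = 0x7CEE
s_2 = Round(s_1, k_1) = 0xEEC2
s_3 = Round(s_2, k_2) = 0xC2AA
s_4 = Round(s_3, k_3) = 0xAAA7
s_5 = Round(s_4, k_4) = 0xA75D
s_6 = Round(s_5, k_5) = 0x5D0B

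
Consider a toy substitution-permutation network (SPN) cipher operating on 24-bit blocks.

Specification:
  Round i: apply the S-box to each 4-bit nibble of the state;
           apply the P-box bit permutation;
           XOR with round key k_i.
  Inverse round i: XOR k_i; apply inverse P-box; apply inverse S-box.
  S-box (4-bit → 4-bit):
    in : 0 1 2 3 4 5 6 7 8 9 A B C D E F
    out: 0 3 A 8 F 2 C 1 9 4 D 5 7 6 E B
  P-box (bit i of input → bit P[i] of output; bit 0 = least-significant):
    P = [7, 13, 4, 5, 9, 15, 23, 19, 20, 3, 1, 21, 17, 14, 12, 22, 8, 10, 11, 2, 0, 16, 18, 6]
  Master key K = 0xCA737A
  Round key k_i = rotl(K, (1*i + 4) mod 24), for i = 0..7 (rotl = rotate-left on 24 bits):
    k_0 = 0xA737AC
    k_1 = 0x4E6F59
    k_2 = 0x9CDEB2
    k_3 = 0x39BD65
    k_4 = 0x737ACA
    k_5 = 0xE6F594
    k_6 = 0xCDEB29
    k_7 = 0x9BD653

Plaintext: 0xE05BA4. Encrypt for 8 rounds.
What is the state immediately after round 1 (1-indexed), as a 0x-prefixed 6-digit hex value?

0x3A555E

s_0 = plaintext = 0xE05BA4
s_1 = Round(s_0, k_0) = 0x3A555E
s_2 = Round(s_1, k_1) = 0x4E8625
s_3 = Round(s_2, k_2) = 0xF372F5
s_4 = Round(s_3, k_3) = 0x121F28
s_5 = Round(s_4, k_4) = 0x48BE67
s_6 = Round(s_5, k_5) = 0x49E45B
s_7 = Round(s_6, k_6) = 0xB833F2
s_8 = Round(s_7, k_7) = 0xF77576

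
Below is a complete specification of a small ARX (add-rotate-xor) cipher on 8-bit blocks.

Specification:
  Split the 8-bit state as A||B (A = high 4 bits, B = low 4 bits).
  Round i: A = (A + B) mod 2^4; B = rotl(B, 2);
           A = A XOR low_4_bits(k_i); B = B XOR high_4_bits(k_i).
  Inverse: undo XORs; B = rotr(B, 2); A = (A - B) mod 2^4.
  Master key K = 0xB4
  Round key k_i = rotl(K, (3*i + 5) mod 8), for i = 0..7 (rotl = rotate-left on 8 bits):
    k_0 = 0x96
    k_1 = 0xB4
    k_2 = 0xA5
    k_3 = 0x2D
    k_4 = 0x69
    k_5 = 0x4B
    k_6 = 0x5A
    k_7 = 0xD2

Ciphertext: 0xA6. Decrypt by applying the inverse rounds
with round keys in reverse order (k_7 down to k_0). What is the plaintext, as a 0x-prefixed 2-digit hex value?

0x06

s_0 = ciphertext = 0xA6
s_1 = InvRound(s_0, k_7) = 0xAE
s_2 = InvRound(s_1, k_6) = 0x2E
s_3 = InvRound(s_2, k_5) = 0xFA
s_4 = InvRound(s_3, k_4) = 0x33
s_5 = InvRound(s_4, k_3) = 0xA4
s_6 = InvRound(s_5, k_2) = 0x4B
s_7 = InvRound(s_6, k_1) = 0x00
s_8 = InvRound(s_7, k_0) = 0x06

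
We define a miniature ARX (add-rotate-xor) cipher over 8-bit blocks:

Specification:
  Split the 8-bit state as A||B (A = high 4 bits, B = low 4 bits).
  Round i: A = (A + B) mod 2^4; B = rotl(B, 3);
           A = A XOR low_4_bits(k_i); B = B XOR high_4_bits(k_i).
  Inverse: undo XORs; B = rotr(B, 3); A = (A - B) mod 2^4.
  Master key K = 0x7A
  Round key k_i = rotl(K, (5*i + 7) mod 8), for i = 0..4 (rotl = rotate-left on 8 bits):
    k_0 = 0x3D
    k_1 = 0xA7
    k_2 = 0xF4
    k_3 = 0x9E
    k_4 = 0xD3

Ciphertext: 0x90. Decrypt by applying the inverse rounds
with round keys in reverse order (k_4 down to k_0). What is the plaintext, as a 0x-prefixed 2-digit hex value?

s_0 = ciphertext = 0x90
s_1 = InvRound(s_0, k_4) = 0xFB
s_2 = InvRound(s_1, k_3) = 0xD4
s_3 = InvRound(s_2, k_2) = 0x27
s_4 = InvRound(s_3, k_1) = 0xAB
s_5 = InvRound(s_4, k_0) = 0x61

0x61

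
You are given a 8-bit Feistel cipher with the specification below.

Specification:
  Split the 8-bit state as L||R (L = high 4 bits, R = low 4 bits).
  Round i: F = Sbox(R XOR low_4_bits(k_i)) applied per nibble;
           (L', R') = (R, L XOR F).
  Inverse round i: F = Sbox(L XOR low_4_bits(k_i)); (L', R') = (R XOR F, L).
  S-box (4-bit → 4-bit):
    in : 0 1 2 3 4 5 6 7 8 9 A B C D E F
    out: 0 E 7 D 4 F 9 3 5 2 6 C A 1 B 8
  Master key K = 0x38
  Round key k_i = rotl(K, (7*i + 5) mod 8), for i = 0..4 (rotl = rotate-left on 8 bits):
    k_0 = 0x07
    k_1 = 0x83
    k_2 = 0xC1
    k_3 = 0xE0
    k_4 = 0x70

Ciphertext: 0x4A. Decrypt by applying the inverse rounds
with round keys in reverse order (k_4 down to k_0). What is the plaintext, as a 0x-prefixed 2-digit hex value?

s_0 = ciphertext = 0x4A
s_1 = InvRound(s_0, k_4) = 0xE4
s_2 = InvRound(s_1, k_3) = 0xFE
s_3 = InvRound(s_2, k_2) = 0x5F
s_4 = InvRound(s_3, k_1) = 0x65
s_5 = InvRound(s_4, k_0) = 0xB6

0xB6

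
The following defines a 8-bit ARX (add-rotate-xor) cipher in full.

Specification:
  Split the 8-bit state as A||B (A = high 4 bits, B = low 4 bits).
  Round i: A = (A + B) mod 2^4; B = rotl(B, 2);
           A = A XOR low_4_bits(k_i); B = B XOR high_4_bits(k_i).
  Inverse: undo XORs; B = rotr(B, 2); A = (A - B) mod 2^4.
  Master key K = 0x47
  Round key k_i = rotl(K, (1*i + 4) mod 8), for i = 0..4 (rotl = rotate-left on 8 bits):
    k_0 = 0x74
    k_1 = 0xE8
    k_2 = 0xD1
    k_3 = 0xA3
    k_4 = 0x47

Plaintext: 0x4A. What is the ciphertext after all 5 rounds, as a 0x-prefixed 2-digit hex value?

s_0 = plaintext = 0x4A
s_1 = Round(s_0, k_0) = 0xAD
s_2 = Round(s_1, k_1) = 0xF9
s_3 = Round(s_2, k_2) = 0x9B
s_4 = Round(s_3, k_3) = 0x74
s_5 = Round(s_4, k_4) = 0xC5

0xC5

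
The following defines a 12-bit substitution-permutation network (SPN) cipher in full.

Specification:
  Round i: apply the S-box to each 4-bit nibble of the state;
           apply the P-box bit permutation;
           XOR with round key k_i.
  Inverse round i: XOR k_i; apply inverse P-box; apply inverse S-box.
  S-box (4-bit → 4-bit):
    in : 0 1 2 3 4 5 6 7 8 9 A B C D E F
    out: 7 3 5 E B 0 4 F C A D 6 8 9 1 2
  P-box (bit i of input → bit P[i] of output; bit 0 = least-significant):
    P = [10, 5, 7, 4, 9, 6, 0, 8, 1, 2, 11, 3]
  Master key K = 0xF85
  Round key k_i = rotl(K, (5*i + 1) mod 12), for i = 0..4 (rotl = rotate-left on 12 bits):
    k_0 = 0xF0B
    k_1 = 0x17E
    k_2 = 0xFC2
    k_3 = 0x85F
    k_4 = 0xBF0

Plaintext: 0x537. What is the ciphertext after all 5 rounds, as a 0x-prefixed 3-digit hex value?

s_0 = plaintext = 0x537
s_1 = Round(s_0, k_0) = 0xAFA
s_2 = Round(s_1, k_1) = 0xDA4
s_3 = Round(s_2, k_2) = 0x8F9
s_4 = Round(s_3, k_3) = 0x027
s_5 = Round(s_4, k_4) = 0x547

0x547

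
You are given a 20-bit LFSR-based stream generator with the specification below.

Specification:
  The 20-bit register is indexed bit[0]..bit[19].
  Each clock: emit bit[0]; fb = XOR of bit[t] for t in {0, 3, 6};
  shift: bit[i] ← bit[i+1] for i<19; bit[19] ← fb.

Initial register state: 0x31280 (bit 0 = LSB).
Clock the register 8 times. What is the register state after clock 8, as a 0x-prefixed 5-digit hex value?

0x9A312

reg_0 = 0x31280
clock 1: out=0, reg = 0x18940
clock 2: out=0, reg = 0x8C4A0
clock 3: out=0, reg = 0x46250
clock 4: out=0, reg = 0xA3128
clock 5: out=0, reg = 0xD1894
clock 6: out=0, reg = 0x68C4A
clock 7: out=0, reg = 0x34625
clock 8: out=1, reg = 0x9A312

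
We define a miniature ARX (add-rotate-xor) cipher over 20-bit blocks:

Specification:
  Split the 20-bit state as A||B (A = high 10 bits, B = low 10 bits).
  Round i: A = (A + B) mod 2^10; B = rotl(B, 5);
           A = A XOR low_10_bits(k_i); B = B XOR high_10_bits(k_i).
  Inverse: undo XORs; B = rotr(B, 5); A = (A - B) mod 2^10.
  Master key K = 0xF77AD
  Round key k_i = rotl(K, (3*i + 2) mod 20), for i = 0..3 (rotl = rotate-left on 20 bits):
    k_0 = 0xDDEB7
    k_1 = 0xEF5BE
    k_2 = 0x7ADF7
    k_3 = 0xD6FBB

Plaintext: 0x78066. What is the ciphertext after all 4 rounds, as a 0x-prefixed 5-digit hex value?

0x85714

s_0 = plaintext = 0x78066
s_1 = Round(s_0, k_0) = 0x3C7B4
s_2 = Round(s_1, k_1) = 0x46D20
s_3 = Round(s_2, k_2) = 0xF31E2
s_4 = Round(s_3, k_3) = 0x85714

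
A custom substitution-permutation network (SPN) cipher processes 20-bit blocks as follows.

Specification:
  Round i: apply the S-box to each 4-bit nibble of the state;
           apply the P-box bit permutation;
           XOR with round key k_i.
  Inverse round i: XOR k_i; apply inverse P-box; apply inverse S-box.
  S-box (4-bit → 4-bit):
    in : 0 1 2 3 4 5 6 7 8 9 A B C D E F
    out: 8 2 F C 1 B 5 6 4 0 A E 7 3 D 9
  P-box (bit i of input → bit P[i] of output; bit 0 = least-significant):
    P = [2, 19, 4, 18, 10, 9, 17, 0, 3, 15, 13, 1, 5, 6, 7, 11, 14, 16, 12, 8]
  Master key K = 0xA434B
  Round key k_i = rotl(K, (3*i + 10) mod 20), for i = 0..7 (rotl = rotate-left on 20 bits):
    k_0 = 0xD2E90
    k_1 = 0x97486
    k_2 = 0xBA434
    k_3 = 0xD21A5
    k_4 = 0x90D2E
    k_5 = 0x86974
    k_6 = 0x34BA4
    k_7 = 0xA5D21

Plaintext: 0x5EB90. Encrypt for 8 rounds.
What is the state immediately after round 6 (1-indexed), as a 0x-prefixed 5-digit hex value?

s_0 = plaintext = 0x5EB90
s_1 = Round(s_0, k_0) = 0x8C732
s_2 = Round(s_1, k_1) = 0x7C473
s_3 = Round(s_2, k_2) = 0xCB6CC
s_4 = Round(s_3, k_3) = 0x65F79
s_5 = Round(s_4, k_4) = 0xB5744
s_6 = Round(s_5, k_5) = 0x9D410
s_7 = Round(s_6, k_6) = 0x749CC
s_8 = Round(s_7, k_7) = 0x14B15

0x9D410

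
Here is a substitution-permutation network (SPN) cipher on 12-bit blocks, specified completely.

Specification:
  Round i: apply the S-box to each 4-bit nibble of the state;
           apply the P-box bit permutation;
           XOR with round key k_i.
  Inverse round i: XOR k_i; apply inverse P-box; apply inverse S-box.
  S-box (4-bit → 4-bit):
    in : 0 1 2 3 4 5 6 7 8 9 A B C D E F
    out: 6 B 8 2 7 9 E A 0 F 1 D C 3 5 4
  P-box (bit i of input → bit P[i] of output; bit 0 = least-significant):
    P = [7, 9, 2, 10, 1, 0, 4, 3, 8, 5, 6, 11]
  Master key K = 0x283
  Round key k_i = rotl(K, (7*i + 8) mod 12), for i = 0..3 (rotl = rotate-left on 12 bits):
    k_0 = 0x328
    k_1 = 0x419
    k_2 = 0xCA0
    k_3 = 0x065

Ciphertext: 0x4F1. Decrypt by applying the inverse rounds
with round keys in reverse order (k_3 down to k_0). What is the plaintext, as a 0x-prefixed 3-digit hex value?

0x306

s_0 = ciphertext = 0x4F1
s_1 = InvRound(s_0, k_3) = 0x8FB
s_2 = InvRound(s_1, k_2) = 0xF92
s_3 = InvRound(s_2, k_1) = 0x51D
s_4 = InvRound(s_3, k_0) = 0x306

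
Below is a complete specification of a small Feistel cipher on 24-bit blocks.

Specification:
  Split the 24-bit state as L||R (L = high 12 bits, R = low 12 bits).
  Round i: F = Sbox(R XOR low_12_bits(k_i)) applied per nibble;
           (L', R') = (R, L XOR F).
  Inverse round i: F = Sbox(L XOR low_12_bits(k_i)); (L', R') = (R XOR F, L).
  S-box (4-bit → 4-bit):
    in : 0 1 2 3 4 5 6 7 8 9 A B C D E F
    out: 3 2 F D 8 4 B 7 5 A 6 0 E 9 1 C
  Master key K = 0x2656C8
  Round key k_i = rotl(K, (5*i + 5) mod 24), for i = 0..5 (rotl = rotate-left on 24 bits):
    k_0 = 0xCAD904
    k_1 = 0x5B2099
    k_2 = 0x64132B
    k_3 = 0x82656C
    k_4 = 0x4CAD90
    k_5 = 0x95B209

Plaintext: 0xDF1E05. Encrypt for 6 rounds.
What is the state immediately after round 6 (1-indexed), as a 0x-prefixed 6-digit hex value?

s_0 = plaintext = 0xDF1E05
s_1 = Round(s_0, k_0) = 0xE05AC3
s_2 = Round(s_1, k_1) = 0xAC3843
s_3 = Round(s_2, k_2) = 0x843A76
s_4 = Round(s_3, k_3) = 0xA76465
s_5 = Round(s_4, k_4) = 0x4650B2
s_6 = Round(s_5, k_5) = 0x0B2B65

0x0B2B65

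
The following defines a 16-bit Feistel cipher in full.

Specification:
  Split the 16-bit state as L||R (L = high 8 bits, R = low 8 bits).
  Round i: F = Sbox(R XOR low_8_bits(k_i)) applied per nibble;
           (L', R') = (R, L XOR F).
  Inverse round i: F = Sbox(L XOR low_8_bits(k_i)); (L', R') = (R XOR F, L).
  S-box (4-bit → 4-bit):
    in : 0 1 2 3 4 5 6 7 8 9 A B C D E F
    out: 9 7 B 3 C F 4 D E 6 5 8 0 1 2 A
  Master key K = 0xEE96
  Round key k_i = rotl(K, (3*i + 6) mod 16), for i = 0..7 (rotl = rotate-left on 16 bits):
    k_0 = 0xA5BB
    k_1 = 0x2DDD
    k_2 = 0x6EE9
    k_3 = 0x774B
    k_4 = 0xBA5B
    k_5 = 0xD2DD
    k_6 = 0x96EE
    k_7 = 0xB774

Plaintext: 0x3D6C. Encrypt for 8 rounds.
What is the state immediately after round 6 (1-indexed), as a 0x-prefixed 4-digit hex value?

0x7486

s_0 = plaintext = 0x3D6C
s_1 = Round(s_0, k_0) = 0x6C20
s_2 = Round(s_1, k_1) = 0x20CD
s_3 = Round(s_2, k_2) = 0xCD9C
s_4 = Round(s_3, k_3) = 0x9CD0
s_5 = Round(s_4, k_4) = 0xD074
s_6 = Round(s_5, k_5) = 0x7486
s_7 = Round(s_6, k_6) = 0x863A
s_8 = Round(s_7, k_7) = 0x3A44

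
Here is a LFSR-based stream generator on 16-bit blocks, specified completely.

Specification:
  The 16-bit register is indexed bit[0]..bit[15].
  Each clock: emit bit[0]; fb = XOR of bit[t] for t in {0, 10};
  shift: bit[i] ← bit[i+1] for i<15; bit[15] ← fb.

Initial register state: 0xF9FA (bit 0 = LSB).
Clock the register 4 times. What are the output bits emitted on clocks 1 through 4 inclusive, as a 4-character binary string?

reg_0 = 0xF9FA
clock 1: out=0, reg = 0x7CFD
clock 2: out=1, reg = 0x3E7E
clock 3: out=0, reg = 0x9F3F
clock 4: out=1, reg = 0x4F9F

0101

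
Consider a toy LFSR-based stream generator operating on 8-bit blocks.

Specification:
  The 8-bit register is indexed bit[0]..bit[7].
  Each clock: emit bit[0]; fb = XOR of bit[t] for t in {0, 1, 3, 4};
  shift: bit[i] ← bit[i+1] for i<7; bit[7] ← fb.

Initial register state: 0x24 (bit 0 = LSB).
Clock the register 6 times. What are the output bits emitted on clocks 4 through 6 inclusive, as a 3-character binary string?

reg_0 = 0x24
clock 1: out=0, reg = 0x12
clock 2: out=0, reg = 0x09
clock 3: out=1, reg = 0x04
clock 4: out=0, reg = 0x02
clock 5: out=0, reg = 0x81
clock 6: out=1, reg = 0xC0

001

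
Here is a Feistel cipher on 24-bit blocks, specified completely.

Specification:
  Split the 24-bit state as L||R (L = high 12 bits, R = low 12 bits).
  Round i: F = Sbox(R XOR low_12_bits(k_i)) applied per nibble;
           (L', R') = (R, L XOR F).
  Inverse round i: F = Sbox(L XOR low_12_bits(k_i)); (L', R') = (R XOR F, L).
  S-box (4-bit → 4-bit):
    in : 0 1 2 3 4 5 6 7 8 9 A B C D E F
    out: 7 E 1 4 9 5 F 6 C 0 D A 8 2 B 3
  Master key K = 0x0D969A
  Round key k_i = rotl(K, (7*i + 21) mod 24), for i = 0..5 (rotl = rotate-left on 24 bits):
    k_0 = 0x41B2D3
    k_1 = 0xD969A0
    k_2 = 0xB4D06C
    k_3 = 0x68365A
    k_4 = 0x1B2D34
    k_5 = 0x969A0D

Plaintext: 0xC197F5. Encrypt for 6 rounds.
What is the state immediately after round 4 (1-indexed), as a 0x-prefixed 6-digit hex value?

0xE99CAE

s_0 = plaintext = 0xC197F5
s_1 = Round(s_0, k_0) = 0x7F5906
s_2 = Round(s_1, k_1) = 0x90602A
s_3 = Round(s_2, k_2) = 0x02AE99
s_4 = Round(s_3, k_3) = 0xE99CAE
s_5 = Round(s_4, k_4) = 0xCAE094
s_6 = Round(s_5, k_5) = 0x0941AE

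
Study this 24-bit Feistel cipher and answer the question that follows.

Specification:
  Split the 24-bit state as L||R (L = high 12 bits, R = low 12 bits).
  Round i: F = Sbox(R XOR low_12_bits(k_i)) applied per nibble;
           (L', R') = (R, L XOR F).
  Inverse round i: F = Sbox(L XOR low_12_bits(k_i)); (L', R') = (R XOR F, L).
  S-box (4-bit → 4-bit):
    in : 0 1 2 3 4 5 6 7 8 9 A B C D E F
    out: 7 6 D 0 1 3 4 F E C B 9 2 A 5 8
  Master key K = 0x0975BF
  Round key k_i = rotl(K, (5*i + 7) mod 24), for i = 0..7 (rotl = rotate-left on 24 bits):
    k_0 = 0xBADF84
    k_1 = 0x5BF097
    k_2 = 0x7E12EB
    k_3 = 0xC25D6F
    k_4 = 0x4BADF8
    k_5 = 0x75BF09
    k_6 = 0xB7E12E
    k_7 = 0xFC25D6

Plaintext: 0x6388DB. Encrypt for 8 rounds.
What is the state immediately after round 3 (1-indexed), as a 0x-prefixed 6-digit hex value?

s_0 = plaintext = 0x6388DB
s_1 = Round(s_0, k_0) = 0x8DB900
s_2 = Round(s_1, k_1) = 0x900414
s_3 = Round(s_2, k_2) = 0x414D88
s_4 = Round(s_3, k_3) = 0xD8834B
s_5 = Round(s_4, k_4) = 0x34B818
s_6 = Round(s_5, k_5) = 0x818C2D
s_7 = Round(s_6, k_6) = 0xC2D268
s_8 = Round(s_7, k_7) = 0x2683B8

0x414D88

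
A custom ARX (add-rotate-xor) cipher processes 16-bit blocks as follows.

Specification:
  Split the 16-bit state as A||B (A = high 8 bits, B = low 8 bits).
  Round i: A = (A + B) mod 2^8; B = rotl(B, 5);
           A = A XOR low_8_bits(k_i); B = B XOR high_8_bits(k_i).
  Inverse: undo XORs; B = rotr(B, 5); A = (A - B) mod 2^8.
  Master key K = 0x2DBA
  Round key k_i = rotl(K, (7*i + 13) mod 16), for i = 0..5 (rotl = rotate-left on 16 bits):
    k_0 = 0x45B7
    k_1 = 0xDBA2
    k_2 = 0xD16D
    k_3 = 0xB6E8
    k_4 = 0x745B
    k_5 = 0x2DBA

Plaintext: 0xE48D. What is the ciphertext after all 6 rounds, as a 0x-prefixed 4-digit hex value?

s_0 = plaintext = 0xE48D
s_1 = Round(s_0, k_0) = 0xC6F4
s_2 = Round(s_1, k_1) = 0x1845
s_3 = Round(s_2, k_2) = 0x3079
s_4 = Round(s_3, k_3) = 0x4199
s_5 = Round(s_4, k_4) = 0x8147
s_6 = Round(s_5, k_5) = 0x72C5

0x72C5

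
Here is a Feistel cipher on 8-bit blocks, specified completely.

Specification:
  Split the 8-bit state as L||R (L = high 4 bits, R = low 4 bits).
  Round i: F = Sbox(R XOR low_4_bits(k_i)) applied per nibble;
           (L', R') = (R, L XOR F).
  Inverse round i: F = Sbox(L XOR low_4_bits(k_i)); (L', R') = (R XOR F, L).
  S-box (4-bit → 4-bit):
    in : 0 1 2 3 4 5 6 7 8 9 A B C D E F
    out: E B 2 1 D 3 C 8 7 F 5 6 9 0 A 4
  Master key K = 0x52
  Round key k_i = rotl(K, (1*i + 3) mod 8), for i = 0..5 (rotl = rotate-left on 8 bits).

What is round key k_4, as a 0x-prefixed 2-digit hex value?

K = 0x52
k_0 = rotl(K, (1*0+3) mod 8) = rotl(K, 3) = 0x92
k_1 = rotl(K, (1*1+3) mod 8) = rotl(K, 4) = 0x25
k_2 = rotl(K, (1*2+3) mod 8) = rotl(K, 5) = 0x4A
k_3 = rotl(K, (1*3+3) mod 8) = rotl(K, 6) = 0x94
k_4 = rotl(K, (1*4+3) mod 8) = rotl(K, 7) = 0x29

0x29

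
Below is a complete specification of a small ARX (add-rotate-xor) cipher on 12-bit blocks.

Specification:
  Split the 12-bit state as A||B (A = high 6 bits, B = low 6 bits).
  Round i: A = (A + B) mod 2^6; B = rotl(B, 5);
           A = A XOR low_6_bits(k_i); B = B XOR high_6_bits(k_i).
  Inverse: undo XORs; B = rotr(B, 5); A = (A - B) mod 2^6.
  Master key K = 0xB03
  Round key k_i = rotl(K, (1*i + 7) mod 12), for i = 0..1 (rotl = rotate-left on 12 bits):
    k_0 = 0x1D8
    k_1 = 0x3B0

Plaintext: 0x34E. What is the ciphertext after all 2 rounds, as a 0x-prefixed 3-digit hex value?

s_0 = plaintext = 0x34E
s_1 = Round(s_0, k_0) = 0x0C0
s_2 = Round(s_1, k_1) = 0xCCE

0xCCE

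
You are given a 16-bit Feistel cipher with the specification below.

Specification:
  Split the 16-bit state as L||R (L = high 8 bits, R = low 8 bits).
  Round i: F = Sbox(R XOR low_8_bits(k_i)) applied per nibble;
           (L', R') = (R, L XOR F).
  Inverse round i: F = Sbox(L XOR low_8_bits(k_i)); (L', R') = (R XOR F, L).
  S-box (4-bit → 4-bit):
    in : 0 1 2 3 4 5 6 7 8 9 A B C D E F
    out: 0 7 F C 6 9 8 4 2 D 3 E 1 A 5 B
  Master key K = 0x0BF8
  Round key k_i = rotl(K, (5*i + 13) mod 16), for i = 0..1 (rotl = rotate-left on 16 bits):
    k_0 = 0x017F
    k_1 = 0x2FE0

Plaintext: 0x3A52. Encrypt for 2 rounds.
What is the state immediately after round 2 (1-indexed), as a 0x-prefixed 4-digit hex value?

0xC0A2

s_0 = plaintext = 0x3A52
s_1 = Round(s_0, k_0) = 0x52C0
s_2 = Round(s_1, k_1) = 0xC0A2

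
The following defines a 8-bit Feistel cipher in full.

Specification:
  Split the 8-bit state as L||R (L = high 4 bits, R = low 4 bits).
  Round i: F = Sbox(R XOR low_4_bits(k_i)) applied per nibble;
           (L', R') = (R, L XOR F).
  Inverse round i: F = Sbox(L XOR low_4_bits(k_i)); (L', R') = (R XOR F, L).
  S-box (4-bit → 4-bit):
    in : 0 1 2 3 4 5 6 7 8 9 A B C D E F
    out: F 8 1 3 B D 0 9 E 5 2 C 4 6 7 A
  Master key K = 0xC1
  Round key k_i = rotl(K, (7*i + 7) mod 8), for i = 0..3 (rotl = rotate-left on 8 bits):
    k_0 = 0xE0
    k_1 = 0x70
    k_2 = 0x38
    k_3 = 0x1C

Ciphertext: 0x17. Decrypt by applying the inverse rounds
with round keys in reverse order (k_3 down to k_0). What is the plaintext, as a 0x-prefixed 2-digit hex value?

0x6A

s_0 = ciphertext = 0x17
s_1 = InvRound(s_0, k_3) = 0x11
s_2 = InvRound(s_1, k_2) = 0x41
s_3 = InvRound(s_2, k_1) = 0xA4
s_4 = InvRound(s_3, k_0) = 0x6A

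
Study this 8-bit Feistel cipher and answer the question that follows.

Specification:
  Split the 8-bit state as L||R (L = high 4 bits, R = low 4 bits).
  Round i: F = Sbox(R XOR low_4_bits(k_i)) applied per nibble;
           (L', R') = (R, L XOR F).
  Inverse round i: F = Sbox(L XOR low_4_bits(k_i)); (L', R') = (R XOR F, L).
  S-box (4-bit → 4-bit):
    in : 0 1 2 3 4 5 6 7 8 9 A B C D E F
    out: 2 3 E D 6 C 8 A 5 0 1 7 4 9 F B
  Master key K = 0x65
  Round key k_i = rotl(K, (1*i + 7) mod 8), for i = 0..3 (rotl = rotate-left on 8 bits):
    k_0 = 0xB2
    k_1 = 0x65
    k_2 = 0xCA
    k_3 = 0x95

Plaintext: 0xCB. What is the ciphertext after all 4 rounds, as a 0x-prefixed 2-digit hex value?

s_0 = plaintext = 0xCB
s_1 = Round(s_0, k_0) = 0xBC
s_2 = Round(s_1, k_1) = 0xCB
s_3 = Round(s_2, k_2) = 0xBF
s_4 = Round(s_3, k_3) = 0xFA

0xFA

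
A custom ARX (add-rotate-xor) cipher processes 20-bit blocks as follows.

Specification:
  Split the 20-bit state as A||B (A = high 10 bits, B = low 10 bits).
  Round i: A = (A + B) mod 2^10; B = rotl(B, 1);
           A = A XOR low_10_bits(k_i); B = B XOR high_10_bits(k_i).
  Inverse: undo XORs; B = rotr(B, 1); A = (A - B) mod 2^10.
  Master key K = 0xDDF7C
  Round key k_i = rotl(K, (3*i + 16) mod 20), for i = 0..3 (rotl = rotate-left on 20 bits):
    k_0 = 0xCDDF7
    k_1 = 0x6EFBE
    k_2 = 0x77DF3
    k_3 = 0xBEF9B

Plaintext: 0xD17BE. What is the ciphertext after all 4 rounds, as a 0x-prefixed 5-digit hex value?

s_0 = plaintext = 0xD17BE
s_1 = Round(s_0, k_0) = 0xBD04A
s_2 = Round(s_1, k_1) = 0x2012F
s_3 = Round(s_2, k_2) = 0x17381
s_4 = Round(s_3, k_3) = 0x119F8

0x119F8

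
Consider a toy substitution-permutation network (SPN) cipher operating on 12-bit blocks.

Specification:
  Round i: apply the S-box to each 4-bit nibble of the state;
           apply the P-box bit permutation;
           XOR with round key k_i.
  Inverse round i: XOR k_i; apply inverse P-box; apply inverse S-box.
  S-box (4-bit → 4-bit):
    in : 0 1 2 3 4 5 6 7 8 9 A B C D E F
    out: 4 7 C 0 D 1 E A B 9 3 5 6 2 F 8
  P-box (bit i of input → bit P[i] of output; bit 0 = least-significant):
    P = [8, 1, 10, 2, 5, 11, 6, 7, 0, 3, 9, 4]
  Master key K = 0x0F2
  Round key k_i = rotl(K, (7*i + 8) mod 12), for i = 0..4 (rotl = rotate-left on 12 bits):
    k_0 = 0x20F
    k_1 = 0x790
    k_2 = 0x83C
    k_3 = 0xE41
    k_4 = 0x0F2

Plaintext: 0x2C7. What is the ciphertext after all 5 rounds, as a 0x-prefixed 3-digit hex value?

s_0 = plaintext = 0x2C7
s_1 = Round(s_0, k_0) = 0x859
s_2 = Round(s_1, k_1) = 0x6AD
s_3 = Round(s_2, k_2) = 0x206
s_4 = Round(s_3, k_3) = 0x817
s_5 = Round(s_4, k_4) = 0x88D

0x88D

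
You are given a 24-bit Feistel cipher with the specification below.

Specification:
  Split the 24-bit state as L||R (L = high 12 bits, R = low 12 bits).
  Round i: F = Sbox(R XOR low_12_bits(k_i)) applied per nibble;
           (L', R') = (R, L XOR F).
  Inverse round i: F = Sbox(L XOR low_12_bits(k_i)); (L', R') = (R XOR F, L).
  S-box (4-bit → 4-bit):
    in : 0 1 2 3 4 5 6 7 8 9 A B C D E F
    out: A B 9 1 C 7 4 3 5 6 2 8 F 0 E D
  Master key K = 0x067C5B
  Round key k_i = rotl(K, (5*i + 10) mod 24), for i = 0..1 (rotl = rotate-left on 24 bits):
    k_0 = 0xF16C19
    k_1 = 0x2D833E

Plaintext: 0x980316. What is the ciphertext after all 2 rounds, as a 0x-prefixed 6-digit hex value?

s_0 = plaintext = 0x980316
s_1 = Round(s_0, k_0) = 0x31642D
s_2 = Round(s_1, k_1) = 0x42D0A7

0x42D0A7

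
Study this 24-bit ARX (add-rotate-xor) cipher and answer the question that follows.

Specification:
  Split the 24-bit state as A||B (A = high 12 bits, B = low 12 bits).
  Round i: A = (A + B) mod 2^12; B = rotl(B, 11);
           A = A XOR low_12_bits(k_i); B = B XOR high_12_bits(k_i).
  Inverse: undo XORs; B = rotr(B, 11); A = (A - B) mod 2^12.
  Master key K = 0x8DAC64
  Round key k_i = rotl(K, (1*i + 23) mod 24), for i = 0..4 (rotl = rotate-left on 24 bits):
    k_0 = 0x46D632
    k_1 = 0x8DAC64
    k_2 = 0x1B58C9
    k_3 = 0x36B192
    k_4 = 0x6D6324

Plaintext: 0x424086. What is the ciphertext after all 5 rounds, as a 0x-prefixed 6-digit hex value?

s_0 = plaintext = 0x424086
s_1 = Round(s_0, k_0) = 0x29842E
s_2 = Round(s_1, k_1) = 0xAA2ACD
s_3 = Round(s_2, k_2) = 0xDA6CD3
s_4 = Round(s_3, k_3) = 0xBEBD02
s_5 = Round(s_4, k_4) = 0xBC9057

0xBC9057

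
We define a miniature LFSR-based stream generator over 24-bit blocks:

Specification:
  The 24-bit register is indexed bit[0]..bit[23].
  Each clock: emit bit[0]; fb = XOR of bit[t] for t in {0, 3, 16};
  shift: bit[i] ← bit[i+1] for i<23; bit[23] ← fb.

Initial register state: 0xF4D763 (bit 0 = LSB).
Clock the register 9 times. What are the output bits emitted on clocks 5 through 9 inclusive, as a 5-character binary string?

reg_0 = 0xF4D763
clock 1: out=1, reg = 0xFA6BB1
clock 2: out=1, reg = 0xFD35D8
clock 3: out=0, reg = 0x7E9AEC
clock 4: out=0, reg = 0xBF4D76
clock 5: out=0, reg = 0xDFA6BB
clock 6: out=1, reg = 0xEFD35D
clock 7: out=1, reg = 0xF7E9AE
clock 8: out=0, reg = 0x7BF4D7
clock 9: out=1, reg = 0x3DFA6B

01101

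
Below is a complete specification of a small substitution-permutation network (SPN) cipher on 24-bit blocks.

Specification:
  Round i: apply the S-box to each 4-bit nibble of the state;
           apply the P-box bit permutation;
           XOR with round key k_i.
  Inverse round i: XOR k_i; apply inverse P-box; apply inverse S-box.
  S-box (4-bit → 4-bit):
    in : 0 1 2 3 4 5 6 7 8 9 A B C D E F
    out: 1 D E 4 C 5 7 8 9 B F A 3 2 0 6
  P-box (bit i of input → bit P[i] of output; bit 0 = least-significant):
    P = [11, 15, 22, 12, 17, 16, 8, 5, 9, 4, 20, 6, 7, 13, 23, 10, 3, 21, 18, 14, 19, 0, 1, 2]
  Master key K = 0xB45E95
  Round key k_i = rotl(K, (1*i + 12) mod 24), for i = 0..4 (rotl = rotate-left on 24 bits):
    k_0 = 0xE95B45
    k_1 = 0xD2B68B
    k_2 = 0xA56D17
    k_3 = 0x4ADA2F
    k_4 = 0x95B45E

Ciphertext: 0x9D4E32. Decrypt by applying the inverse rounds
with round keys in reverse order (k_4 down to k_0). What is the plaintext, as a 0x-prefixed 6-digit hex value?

s_0 = ciphertext = 0x9D4E32
s_1 = InvRound(s_0, k_4) = 0x88D879
s_2 = InvRound(s_1, k_3) = 0x4E3903
s_3 = InvRound(s_2, k_2) = 0x8B4DC4
s_4 = InvRound(s_3, k_1) = 0xA8D1FA
s_5 = InvRound(s_4, k_0) = 0x200CB6

0x200CB6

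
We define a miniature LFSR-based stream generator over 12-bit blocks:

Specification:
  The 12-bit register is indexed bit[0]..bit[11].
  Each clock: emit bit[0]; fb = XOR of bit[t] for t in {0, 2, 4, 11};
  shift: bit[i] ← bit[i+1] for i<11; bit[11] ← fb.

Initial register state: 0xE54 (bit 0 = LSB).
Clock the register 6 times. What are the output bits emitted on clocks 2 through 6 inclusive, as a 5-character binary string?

01010

reg_0 = 0xE54
clock 1: out=0, reg = 0xF2A
clock 2: out=0, reg = 0xF95
clock 3: out=1, reg = 0x7CA
clock 4: out=0, reg = 0x3E5
clock 5: out=1, reg = 0x1F2
clock 6: out=0, reg = 0x8F9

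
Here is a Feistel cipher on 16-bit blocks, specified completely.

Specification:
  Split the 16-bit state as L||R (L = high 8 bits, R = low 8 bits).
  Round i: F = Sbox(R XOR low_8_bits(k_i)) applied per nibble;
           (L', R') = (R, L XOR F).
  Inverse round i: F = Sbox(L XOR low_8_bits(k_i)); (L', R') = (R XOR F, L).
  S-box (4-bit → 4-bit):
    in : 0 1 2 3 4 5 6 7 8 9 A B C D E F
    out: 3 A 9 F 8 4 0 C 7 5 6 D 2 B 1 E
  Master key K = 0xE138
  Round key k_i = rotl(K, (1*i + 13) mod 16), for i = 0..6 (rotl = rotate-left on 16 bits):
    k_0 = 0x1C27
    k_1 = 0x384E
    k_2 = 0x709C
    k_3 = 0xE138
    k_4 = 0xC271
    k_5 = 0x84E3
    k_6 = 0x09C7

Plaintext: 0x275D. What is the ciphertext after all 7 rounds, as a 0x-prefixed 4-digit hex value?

0x1461

s_0 = plaintext = 0x275D
s_1 = Round(s_0, k_0) = 0x5DE1
s_2 = Round(s_1, k_1) = 0xE133
s_3 = Round(s_2, k_2) = 0x338F
s_4 = Round(s_3, k_3) = 0x8FEF
s_5 = Round(s_4, k_4) = 0xEFDE
s_6 = Round(s_5, k_5) = 0xDE14
s_7 = Round(s_6, k_6) = 0x1461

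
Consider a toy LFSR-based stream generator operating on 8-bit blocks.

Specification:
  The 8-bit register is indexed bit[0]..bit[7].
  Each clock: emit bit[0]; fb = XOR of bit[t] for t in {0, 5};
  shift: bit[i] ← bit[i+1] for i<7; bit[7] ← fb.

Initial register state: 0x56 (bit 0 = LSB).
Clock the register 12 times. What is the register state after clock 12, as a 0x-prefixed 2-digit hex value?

reg_0 = 0x56
clock 1: out=0, reg = 0x2B
clock 2: out=1, reg = 0x15
clock 3: out=1, reg = 0x8A
clock 4: out=0, reg = 0x45
clock 5: out=1, reg = 0xA2
clock 6: out=0, reg = 0xD1
clock 7: out=1, reg = 0xE8
clock 8: out=0, reg = 0xF4
clock 9: out=0, reg = 0xFA
clock 10: out=0, reg = 0xFD
clock 11: out=1, reg = 0x7E
clock 12: out=0, reg = 0xBF

0xBF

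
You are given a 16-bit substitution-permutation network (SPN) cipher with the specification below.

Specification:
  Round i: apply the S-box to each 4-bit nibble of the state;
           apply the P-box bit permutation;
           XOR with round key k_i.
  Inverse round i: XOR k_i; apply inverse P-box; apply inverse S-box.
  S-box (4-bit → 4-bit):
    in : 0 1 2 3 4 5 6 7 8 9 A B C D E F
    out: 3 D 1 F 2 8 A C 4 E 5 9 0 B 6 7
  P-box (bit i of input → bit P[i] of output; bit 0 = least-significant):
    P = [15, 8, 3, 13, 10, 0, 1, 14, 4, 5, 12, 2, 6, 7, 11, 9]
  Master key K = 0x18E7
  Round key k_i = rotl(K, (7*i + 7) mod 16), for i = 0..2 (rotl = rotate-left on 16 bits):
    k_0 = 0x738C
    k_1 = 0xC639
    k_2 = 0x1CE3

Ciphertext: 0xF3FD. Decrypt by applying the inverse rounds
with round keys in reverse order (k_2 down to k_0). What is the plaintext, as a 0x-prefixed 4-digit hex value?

s_0 = ciphertext = 0xF3FD
s_1 = InvRound(s_0, k_2) = 0x7B13
s_2 = InvRound(s_1, k_1) = 0x8EA3
s_3 = InvRound(s_2, k_0) = 0x8933

0x8933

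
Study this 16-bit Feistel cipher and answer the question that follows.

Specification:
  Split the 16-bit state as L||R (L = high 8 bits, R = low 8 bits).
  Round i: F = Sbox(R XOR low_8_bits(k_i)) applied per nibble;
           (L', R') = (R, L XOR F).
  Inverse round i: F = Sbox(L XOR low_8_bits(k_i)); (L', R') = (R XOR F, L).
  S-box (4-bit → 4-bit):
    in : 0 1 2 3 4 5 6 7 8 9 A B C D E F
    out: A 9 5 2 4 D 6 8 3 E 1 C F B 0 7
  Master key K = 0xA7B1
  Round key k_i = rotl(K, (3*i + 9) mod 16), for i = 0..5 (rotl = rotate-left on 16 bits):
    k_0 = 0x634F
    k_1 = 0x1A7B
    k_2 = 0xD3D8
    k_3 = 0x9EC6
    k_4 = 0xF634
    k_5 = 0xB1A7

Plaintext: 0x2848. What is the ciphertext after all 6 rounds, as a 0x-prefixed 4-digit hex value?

s_0 = plaintext = 0x2848
s_1 = Round(s_0, k_0) = 0x4880
s_2 = Round(s_1, k_1) = 0x8034
s_3 = Round(s_2, k_2) = 0x348F
s_4 = Round(s_3, k_3) = 0x8F7A
s_5 = Round(s_4, k_4) = 0x7ACF
s_6 = Round(s_5, k_5) = 0xCF19

0xCF19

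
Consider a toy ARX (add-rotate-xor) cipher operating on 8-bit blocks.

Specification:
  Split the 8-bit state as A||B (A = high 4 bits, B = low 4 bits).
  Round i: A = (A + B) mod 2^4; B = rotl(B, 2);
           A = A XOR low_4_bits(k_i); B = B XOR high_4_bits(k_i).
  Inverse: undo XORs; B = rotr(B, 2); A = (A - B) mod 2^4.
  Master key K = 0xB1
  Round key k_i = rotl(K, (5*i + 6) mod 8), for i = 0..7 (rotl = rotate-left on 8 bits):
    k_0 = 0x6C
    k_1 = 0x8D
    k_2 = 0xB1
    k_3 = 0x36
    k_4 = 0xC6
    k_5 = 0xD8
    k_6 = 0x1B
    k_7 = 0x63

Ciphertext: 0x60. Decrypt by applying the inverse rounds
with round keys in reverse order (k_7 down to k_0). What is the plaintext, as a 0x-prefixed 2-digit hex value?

0x20

s_0 = ciphertext = 0x60
s_1 = InvRound(s_0, k_7) = 0xC9
s_2 = InvRound(s_1, k_6) = 0x52
s_3 = InvRound(s_2, k_5) = 0xEF
s_4 = InvRound(s_3, k_4) = 0xCC
s_5 = InvRound(s_4, k_3) = 0xBF
s_6 = InvRound(s_5, k_2) = 0x91
s_7 = InvRound(s_6, k_1) = 0xE6
s_8 = InvRound(s_7, k_0) = 0x20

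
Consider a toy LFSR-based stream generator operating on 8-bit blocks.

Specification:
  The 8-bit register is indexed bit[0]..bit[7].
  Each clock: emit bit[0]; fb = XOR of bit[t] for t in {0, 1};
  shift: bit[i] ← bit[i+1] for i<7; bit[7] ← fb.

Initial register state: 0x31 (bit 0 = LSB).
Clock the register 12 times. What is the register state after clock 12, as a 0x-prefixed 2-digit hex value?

0xDA

reg_0 = 0x31
clock 1: out=1, reg = 0x98
clock 2: out=0, reg = 0x4C
clock 3: out=0, reg = 0x26
clock 4: out=0, reg = 0x93
clock 5: out=1, reg = 0x49
clock 6: out=1, reg = 0xA4
clock 7: out=0, reg = 0x52
clock 8: out=0, reg = 0xA9
clock 9: out=1, reg = 0xD4
clock 10: out=0, reg = 0x6A
clock 11: out=0, reg = 0xB5
clock 12: out=1, reg = 0xDA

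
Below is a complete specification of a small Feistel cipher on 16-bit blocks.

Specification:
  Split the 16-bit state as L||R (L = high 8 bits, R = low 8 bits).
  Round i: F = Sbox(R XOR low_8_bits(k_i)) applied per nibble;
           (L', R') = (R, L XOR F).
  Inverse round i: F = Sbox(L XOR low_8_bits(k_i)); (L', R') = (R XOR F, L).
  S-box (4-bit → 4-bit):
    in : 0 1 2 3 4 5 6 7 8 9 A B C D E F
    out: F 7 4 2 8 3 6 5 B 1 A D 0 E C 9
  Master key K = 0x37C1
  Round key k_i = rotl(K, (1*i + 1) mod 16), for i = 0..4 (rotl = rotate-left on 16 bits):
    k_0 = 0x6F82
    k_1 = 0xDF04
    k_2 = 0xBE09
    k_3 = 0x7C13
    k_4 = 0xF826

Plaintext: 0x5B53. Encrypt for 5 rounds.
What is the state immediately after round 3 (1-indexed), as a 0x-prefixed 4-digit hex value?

s_0 = plaintext = 0x5B53
s_1 = Round(s_0, k_0) = 0x53BC
s_2 = Round(s_1, k_1) = 0xBC88
s_3 = Round(s_2, k_2) = 0x880B
s_4 = Round(s_3, k_3) = 0x0BF3
s_5 = Round(s_4, k_4) = 0xF3E8

0x880B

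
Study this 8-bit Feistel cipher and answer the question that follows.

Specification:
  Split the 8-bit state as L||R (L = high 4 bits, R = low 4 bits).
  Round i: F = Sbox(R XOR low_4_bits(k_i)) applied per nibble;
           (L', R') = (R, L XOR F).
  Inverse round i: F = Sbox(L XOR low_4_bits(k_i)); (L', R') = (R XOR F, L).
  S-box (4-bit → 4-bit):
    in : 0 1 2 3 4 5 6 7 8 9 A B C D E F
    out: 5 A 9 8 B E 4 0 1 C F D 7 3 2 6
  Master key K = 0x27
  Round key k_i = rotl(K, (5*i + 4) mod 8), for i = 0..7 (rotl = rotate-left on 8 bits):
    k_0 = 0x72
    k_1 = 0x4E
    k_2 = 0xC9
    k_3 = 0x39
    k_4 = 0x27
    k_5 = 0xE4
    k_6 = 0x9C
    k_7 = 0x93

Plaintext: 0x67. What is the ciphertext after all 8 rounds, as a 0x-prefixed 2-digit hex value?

s_0 = plaintext = 0x67
s_1 = Round(s_0, k_0) = 0x78
s_2 = Round(s_1, k_1) = 0x83
s_3 = Round(s_2, k_2) = 0x37
s_4 = Round(s_3, k_3) = 0x71
s_5 = Round(s_4, k_4) = 0x13
s_6 = Round(s_5, k_5) = 0x31
s_7 = Round(s_6, k_6) = 0x10
s_8 = Round(s_7, k_7) = 0x09

0x09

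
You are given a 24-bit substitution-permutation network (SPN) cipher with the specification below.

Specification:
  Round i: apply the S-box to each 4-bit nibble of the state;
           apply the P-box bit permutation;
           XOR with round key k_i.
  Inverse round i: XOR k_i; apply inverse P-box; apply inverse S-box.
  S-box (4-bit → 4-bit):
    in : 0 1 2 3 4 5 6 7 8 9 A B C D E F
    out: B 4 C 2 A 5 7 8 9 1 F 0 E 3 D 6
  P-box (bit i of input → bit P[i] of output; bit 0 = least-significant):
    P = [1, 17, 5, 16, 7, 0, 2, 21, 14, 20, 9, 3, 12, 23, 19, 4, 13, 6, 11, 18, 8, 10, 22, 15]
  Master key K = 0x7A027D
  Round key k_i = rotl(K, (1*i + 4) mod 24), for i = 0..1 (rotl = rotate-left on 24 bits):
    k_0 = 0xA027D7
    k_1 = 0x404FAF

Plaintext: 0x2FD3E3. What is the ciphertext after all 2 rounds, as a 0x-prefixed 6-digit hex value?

s_0 = plaintext = 0x2FD3E3
s_1 = Round(s_0, k_0) = 0x52BF13
s_2 = Round(s_1, k_1) = 0x1644AB

0x1644AB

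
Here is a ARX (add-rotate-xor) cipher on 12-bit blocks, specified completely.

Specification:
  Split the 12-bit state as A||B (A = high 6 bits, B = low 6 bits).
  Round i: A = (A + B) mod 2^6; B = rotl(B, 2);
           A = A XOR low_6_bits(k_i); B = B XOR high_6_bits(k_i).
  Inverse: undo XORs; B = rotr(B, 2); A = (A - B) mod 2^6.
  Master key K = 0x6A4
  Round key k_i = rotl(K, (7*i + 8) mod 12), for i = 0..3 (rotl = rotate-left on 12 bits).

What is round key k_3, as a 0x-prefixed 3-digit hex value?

0x48D

K = 0x6A4
k_0 = rotl(K, (7*0+8) mod 12) = rotl(K, 8) = 0x46A
k_1 = rotl(K, (7*1+8) mod 12) = rotl(K, 3) = 0x523
k_2 = rotl(K, (7*2+8) mod 12) = rotl(K, 10) = 0x1A9
k_3 = rotl(K, (7*3+8) mod 12) = rotl(K, 5) = 0x48D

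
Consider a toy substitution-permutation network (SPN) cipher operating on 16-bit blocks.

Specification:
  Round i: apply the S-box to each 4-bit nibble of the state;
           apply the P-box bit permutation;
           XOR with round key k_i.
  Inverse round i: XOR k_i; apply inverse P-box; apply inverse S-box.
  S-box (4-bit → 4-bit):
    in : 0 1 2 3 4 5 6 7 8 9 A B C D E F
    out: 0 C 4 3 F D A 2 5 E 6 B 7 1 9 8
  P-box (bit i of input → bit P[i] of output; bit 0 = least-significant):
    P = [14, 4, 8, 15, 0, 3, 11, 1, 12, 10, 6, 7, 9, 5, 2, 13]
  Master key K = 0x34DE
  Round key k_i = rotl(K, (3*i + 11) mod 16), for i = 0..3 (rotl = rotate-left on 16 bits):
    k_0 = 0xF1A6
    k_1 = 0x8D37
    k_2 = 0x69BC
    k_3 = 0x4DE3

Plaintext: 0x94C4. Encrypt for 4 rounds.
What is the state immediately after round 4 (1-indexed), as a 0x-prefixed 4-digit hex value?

0x4AAD

s_0 = plaintext = 0x94C4
s_1 = Round(s_0, k_0) = 0x0C5B
s_2 = Round(s_1, k_1) = 0x5164
s_3 = Round(s_2, k_2) = 0x8A62
s_4 = Round(s_3, k_3) = 0x4AAD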